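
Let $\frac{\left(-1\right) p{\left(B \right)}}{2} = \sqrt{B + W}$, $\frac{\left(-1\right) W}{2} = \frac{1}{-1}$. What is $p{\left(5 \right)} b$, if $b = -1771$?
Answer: $3542 \sqrt{7} \approx 9371.3$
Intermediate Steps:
$W = 2$ ($W = - \frac{2}{-1} = \left(-2\right) \left(-1\right) = 2$)
$p{\left(B \right)} = - 2 \sqrt{2 + B}$ ($p{\left(B \right)} = - 2 \sqrt{B + 2} = - 2 \sqrt{2 + B}$)
$p{\left(5 \right)} b = - 2 \sqrt{2 + 5} \left(-1771\right) = - 2 \sqrt{7} \left(-1771\right) = 3542 \sqrt{7}$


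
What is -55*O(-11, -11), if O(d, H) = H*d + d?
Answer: -6050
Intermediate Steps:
O(d, H) = d + H*d
-55*O(-11, -11) = -(-605)*(1 - 11) = -(-605)*(-10) = -55*110 = -6050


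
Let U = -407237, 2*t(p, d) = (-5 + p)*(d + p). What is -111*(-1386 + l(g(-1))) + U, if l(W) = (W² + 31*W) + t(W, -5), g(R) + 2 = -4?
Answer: -486913/2 ≈ -2.4346e+5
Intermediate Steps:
g(R) = -6 (g(R) = -2 - 4 = -6)
t(p, d) = (-5 + p)*(d + p)/2 (t(p, d) = ((-5 + p)*(d + p))/2 = (-5 + p)*(d + p)/2)
l(W) = 25/2 + 26*W + 3*W²/2 (l(W) = (W² + 31*W) + (W²/2 - 5/2*(-5) - 5*W/2 + (½)*(-5)*W) = (W² + 31*W) + (W²/2 + 25/2 - 5*W/2 - 5*W/2) = (W² + 31*W) + (25/2 + W²/2 - 5*W) = 25/2 + 26*W + 3*W²/2)
-111*(-1386 + l(g(-1))) + U = -111*(-1386 + (25/2 + 26*(-6) + (3/2)*(-6)²)) - 407237 = -111*(-1386 + (25/2 - 156 + (3/2)*36)) - 407237 = -111*(-1386 + (25/2 - 156 + 54)) - 407237 = -111*(-1386 - 179/2) - 407237 = -111*(-2951/2) - 407237 = 327561/2 - 407237 = -486913/2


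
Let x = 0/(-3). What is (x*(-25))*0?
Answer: 0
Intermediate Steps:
x = 0 (x = 0*(-⅓) = 0)
(x*(-25))*0 = (0*(-25))*0 = 0*0 = 0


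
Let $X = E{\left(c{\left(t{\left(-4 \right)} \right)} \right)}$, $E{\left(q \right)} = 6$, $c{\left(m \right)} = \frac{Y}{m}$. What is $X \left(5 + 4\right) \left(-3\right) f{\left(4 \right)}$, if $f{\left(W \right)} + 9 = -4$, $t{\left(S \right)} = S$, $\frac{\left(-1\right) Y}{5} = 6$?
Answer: $2106$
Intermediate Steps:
$Y = -30$ ($Y = \left(-5\right) 6 = -30$)
$f{\left(W \right)} = -13$ ($f{\left(W \right)} = -9 - 4 = -13$)
$c{\left(m \right)} = - \frac{30}{m}$
$X = 6$
$X \left(5 + 4\right) \left(-3\right) f{\left(4 \right)} = 6 \left(5 + 4\right) \left(-3\right) \left(-13\right) = 6 \cdot 9 \left(-3\right) \left(-13\right) = 6 \left(-27\right) \left(-13\right) = \left(-162\right) \left(-13\right) = 2106$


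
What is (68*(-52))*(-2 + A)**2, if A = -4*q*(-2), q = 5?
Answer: -5105984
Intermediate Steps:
A = 40 (A = -4*5*(-2) = -20*(-2) = 40)
(68*(-52))*(-2 + A)**2 = (68*(-52))*(-2 + 40)**2 = -3536*38**2 = -3536*1444 = -5105984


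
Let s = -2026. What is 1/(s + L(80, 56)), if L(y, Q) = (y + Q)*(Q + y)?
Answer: 1/16470 ≈ 6.0716e-5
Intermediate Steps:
L(y, Q) = (Q + y)² (L(y, Q) = (Q + y)*(Q + y) = (Q + y)²)
1/(s + L(80, 56)) = 1/(-2026 + (56 + 80)²) = 1/(-2026 + 136²) = 1/(-2026 + 18496) = 1/16470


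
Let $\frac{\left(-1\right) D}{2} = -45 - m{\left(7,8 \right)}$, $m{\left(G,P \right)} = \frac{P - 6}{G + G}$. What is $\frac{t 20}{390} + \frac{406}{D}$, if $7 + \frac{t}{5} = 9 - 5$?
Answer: $\frac{15313}{4108} \approx 3.7276$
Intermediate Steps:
$t = -15$ ($t = -35 + 5 \left(9 - 5\right) = -35 + 5 \cdot 4 = -35 + 20 = -15$)
$m{\left(G,P \right)} = \frac{-6 + P}{2 G}$
$D = \frac{632}{7}$ ($D = - 2 \left(-45 - \frac{-6 + 8}{2 \cdot 7}\right) = - 2 \left(-45 - \frac{1}{2} \cdot \frac{1}{7} \cdot 2\right) = - 2 \left(-45 - \frac{1}{7}\right) = \left(-2\right) \left(- \frac{316}{7}\right) = \frac{632}{7} \approx 90.286$)
$\frac{t 20}{390} + \frac{406}{D} = \frac{\left(-15\right) 20}{390} + \frac{406}{\frac{632}{7}} = \left(-300\right) \frac{1}{390} + 406 \cdot \frac{7}{632} = - \frac{10}{13} + \frac{1421}{316} = \frac{15313}{4108}$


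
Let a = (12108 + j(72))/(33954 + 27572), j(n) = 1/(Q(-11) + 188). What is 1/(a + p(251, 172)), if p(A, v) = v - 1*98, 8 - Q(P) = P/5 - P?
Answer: 57588336/4272869957 ≈ 0.013478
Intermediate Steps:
Q(P) = 8 + 4*P/5 (Q(P) = 8 - (P/5 - P) = 8 - (-4)*P/5 = 8 + 4*P/5)
p(A, v) = -98 + v (p(A, v) = v - 98 = -98 + v)
j(n) = 5/936 (j(n) = 1/((8 + (⅘)*(-11)) + 188) = 1/((8 - 44/5) + 188) = 1/(-⅘ + 188) = 1/(936/5) = 5/936)
a = 11333093/57588336 (a = (12108 + 5/936)/(33954 + 27572) = (11333093/936)/61526 = (11333093/936)*(1/61526) = 11333093/57588336 ≈ 0.19679)
1/(a + p(251, 172)) = 1/(11333093/57588336 + (-98 + 172)) = 1/(11333093/57588336 + 74) = 1/(4272869957/57588336) = 57588336/4272869957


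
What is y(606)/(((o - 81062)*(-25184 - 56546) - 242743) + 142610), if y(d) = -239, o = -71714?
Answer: -239/12486282347 ≈ -1.9141e-8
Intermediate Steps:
y(606)/(((o - 81062)*(-25184 - 56546) - 242743) + 142610) = -239/(((-71714 - 81062)*(-25184 - 56546) - 242743) + 142610) = -239/((-152776*(-81730) - 242743) + 142610) = -239/((12486382480 - 242743) + 142610) = -239/(12486139737 + 142610) = -239/12486282347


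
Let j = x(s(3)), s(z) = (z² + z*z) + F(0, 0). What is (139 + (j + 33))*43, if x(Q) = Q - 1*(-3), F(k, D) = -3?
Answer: 8170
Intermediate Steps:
s(z) = -3 + 2*z² (s(z) = (z² + z*z) - 3 = (z² + z²) - 3 = 2*z² - 3 = -3 + 2*z²)
x(Q) = 3 + Q (x(Q) = Q + 3 = 3 + Q)
j = 18 (j = 3 + (-3 + 2*3²) = 3 + (-3 + 2*9) = 3 + (-3 + 18) = 3 + 15 = 18)
(139 + (j + 33))*43 = (139 + (18 + 33))*43 = (139 + 51)*43 = 190*43 = 8170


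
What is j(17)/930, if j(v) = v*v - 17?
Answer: 136/465 ≈ 0.29247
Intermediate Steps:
j(v) = -17 + v² (j(v) = v² - 17 = -17 + v²)
j(17)/930 = (-17 + 17²)/930 = (-17 + 289)*(1/930) = 272*(1/930) = 136/465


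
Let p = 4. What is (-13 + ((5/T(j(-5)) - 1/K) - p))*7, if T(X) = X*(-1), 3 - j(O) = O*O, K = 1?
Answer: -2737/22 ≈ -124.41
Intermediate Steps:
j(O) = 3 - O² (j(O) = 3 - O*O = 3 - O²)
T(X) = -X
(-13 + ((5/T(j(-5)) - 1/K) - p))*7 = (-13 + ((5/((-(3 - 1*(-5)²))) - 1/1) - 1*4))*7 = (-13 + ((5/((-(3 - 1*25))) - 1*1) - 4))*7 = (-13 + ((5/((-(3 - 25))) - 1) - 4))*7 = (-13 + ((5/((-1*(-22))) - 1) - 4))*7 = (-13 + ((5/22 - 1) - 4))*7 = (-13 + (-17/22 - 4))*7 = (-13 - 105/22)*7 = -391/22*7 = -2737/22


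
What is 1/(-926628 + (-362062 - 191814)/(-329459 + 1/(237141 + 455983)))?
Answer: -228355939915/211600623986807996 ≈ -1.0792e-6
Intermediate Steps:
1/(-926628 + (-362062 - 191814)/(-329459 + 1/(237141 + 455983))) = 1/(-926628 - 553876/(-329459 + 1/693124)) = 1/(-926628 - 553876/(-228355939915/693124)) = 1/(-926628 - 553876*(-693124/228355939915)) = 1/(-926628 + 383904748624/228355939915) = 1/(-211600623986807996/228355939915) = -228355939915/211600623986807996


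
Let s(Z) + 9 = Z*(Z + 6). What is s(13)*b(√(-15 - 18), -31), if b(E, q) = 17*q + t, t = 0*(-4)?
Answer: -125426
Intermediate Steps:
s(Z) = -9 + Z*(6 + Z) (s(Z) = -9 + Z*(Z + 6) = -9 + Z*(6 + Z))
t = 0
b(E, q) = 17*q (b(E, q) = 17*q + 0 = 17*q)
s(13)*b(√(-15 - 18), -31) = (-9 + 13² + 6*13)*(17*(-31)) = (-9 + 169 + 78)*(-527) = 238*(-527) = -125426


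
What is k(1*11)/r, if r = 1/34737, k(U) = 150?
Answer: 5210550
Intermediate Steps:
r = 1/34737 ≈ 2.8788e-5
k(1*11)/r = 150/(1/34737) = 150*34737 = 5210550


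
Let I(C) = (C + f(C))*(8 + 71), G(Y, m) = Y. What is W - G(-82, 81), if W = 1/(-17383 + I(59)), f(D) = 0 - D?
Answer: 1425405/17383 ≈ 82.000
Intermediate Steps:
f(D) = -D
I(C) = 0 (I(C) = (C - C)*(8 + 71) = 0*79 = 0)
W = -1/17383 (W = 1/(-17383 + 0) = 1/(-17383) = -1/17383 ≈ -5.7527e-5)
W - G(-82, 81) = -1/17383 - 1*(-82) = -1/17383 + 82 = 1425405/17383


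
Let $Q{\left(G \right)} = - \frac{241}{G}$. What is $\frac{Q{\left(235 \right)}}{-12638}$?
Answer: $\frac{241}{2969930} \approx 8.1147 \cdot 10^{-5}$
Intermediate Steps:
$\frac{Q{\left(235 \right)}}{-12638} = \frac{\left(-241\right) \frac{1}{235}}{-12638} = \left(-241\right) \frac{1}{235} \left(- \frac{1}{12638}\right) = \left(- \frac{241}{235}\right) \left(- \frac{1}{12638}\right) = \frac{241}{2969930}$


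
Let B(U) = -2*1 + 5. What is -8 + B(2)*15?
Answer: 37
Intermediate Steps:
B(U) = 3 (B(U) = -2 + 5 = 3)
-8 + B(2)*15 = -8 + 3*15 = -8 + 45 = 37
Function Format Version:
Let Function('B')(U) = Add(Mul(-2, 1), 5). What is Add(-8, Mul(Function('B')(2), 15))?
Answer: 37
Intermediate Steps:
Function('B')(U) = 3 (Function('B')(U) = Add(-2, 5) = 3)
Add(-8, Mul(Function('B')(2), 15)) = Add(-8, Mul(3, 15)) = Add(-8, 45) = 37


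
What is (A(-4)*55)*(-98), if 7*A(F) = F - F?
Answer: 0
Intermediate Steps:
A(F) = 0 (A(F) = (F - F)/7 = (1/7)*0 = 0)
(A(-4)*55)*(-98) = (0*55)*(-98) = 0*(-98) = 0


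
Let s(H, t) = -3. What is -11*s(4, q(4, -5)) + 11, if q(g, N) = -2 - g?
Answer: 44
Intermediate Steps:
-11*s(4, q(4, -5)) + 11 = -11*(-3) + 11 = 33 + 11 = 44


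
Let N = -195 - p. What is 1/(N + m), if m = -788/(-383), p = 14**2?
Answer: -383/148965 ≈ -0.0025711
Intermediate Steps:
p = 196
m = 788/383 (m = -788*(-1/383) = 788/383 ≈ 2.0574)
N = -391 (N = -195 - 1*196 = -195 - 196 = -391)
1/(N + m) = 1/(-391 + 788/383) = 1/(-148965/383) = -383/148965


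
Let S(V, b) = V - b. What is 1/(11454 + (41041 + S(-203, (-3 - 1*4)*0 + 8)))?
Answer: 1/52284 ≈ 1.9126e-5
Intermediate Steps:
1/(11454 + (41041 + S(-203, (-3 - 1*4)*0 + 8))) = 1/(11454 + (41041 + (-203 - ((-3 - 1*4)*0 + 8)))) = 1/(11454 + (41041 + (-203 - ((-3 - 4)*0 + 8)))) = 1/(11454 + (41041 + (-203 - (-7*0 + 8)))) = 1/(11454 + (41041 + (-203 - (0 + 8)))) = 1/(11454 + (41041 + (-203 - 1*8))) = 1/(11454 + (41041 + (-203 - 8))) = 1/(11454 + (41041 - 211)) = 1/(11454 + 40830) = 1/52284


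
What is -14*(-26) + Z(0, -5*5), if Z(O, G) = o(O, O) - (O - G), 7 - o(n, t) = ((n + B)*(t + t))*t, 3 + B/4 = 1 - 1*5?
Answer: 346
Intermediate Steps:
B = -28 (B = -12 + 4*(1 - 1*5) = -12 + 4*(1 - 5) = -12 + 4*(-4) = -12 - 16 = -28)
o(n, t) = 7 - 2*t²*(-28 + n) (o(n, t) = 7 - (n - 28)*(t + t)*t = 7 - (-28 + n)*(2*t)*t = 7 - 2*t*(-28 + n)*t = 7 - 2*t²*(-28 + n))
Z(O, G) = 7 + G - O - 2*O³ + 56*O² (Z(O, G) = (7 + 56*O² - 2*O*O²) - (O - G) = (7 + 56*O² - 2*O³) + (G - O) = (7 - 2*O³ + 56*O²) + (G - O) = 7 + G - O - 2*O³ + 56*O²)
-14*(-26) + Z(0, -5*5) = -14*(-26) + (7 - 5*5 - 1*0 - 2*0³ + 56*0²) = 364 + (7 - 25 + 0 - 2*0 + 56*0) = 364 + (7 - 25 + 0 + 0 + 0) = 364 - 18 = 346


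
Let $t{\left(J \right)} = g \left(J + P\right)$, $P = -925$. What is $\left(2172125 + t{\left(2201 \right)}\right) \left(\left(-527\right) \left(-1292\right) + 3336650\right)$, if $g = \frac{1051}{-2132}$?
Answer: $\frac{4649923404580104}{533} \approx 8.7241 \cdot 10^{12}$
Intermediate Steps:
$g = - \frac{1051}{2132}$ ($g = 1051 \left(- \frac{1}{2132}\right) = - \frac{1051}{2132} \approx -0.49296$)
$t{\left(J \right)} = \frac{972175}{2132} - \frac{1051 J}{2132}$ ($t{\left(J \right)} = - \frac{1051 \left(J - 925\right)}{2132} = - \frac{1051 \left(-925 + J\right)}{2132} = \frac{972175}{2132} - \frac{1051 J}{2132}$)
$\left(2172125 + t{\left(2201 \right)}\right) \left(\left(-527\right) \left(-1292\right) + 3336650\right) = \left(2172125 + \left(\frac{972175}{2132} - \frac{2313251}{2132}\right)\right) \left(\left(-527\right) \left(-1292\right) + 3336650\right) = \left(2172125 + \left(\frac{972175}{2132} - \frac{2313251}{2132}\right)\right) \left(680884 + 3336650\right) = \left(2172125 - \frac{335269}{533}\right) 4017534 = \frac{1157407356}{533} \cdot 4017534 = \frac{4649923404580104}{533}$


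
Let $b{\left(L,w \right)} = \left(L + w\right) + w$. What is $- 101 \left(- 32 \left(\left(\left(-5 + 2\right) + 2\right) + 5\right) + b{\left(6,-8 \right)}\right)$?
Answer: $13938$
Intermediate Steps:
$b{\left(L,w \right)} = L + 2 w$
$- 101 \left(- 32 \left(\left(\left(-5 + 2\right) + 2\right) + 5\right) + b{\left(6,-8 \right)}\right) = - 101 \left(- 32 \left(\left(\left(-5 + 2\right) + 2\right) + 5\right) + \left(6 + 2 \left(-8\right)\right)\right) = - 101 \left(- 32 \left(\left(-3 + 2\right) + 5\right) + \left(6 - 16\right)\right) = - 101 \left(- 32 \left(-1 + 5\right) - 10\right) = - 101 \left(\left(-32\right) 4 - 10\right) = - 101 \left(-128 - 10\right) = \left(-101\right) \left(-138\right) = 13938$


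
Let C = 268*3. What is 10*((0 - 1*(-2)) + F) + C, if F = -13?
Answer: 694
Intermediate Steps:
C = 804
10*((0 - 1*(-2)) + F) + C = 10*((0 - 1*(-2)) - 13) + 804 = 10*((0 + 2) - 13) + 804 = 10*(2 - 13) + 804 = 10*(-11) + 804 = -110 + 804 = 694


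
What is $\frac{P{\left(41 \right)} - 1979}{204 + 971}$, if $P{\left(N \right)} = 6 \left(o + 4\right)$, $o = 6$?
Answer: $- \frac{1919}{1175} \approx -1.6332$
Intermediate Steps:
$P{\left(N \right)} = 60$ ($P{\left(N \right)} = 6 \left(6 + 4\right) = 6 \cdot 10 = 60$)
$\frac{P{\left(41 \right)} - 1979}{204 + 971} = \frac{60 - 1979}{204 + 971} = - \frac{1919}{1175}$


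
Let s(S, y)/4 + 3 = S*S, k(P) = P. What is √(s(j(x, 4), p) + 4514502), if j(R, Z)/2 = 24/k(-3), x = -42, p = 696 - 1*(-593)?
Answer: √4515514 ≈ 2125.0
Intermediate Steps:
p = 1289 (p = 696 + 593 = 1289)
j(R, Z) = -16 (j(R, Z) = 2*(24/(-3)) = 2*(24*(-⅓)) = 2*(-8) = -16)
s(S, y) = -12 + 4*S² (s(S, y) = -12 + 4*(S*S) = -12 + 4*S²)
√(s(j(x, 4), p) + 4514502) = √((-12 + 4*(-16)²) + 4514502) = √((-12 + 4*256) + 4514502) = √((-12 + 1024) + 4514502) = √(1012 + 4514502) = √4515514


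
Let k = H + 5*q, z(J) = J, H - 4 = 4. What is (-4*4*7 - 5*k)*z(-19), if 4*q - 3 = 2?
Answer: 13927/4 ≈ 3481.8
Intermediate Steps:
q = 5/4 (q = ¾ + (¼)*2 = ¾ + ½ = 5/4 ≈ 1.2500)
H = 8 (H = 4 + 4 = 8)
k = 57/4 (k = 8 + 5*(5/4) = 8 + 25/4 = 57/4 ≈ 14.250)
(-4*4*7 - 5*k)*z(-19) = (-4*4*7 - 5*57/4)*(-19) = (-16*7 - 285/4)*(-19) = (-112 - 285/4)*(-19) = -733/4*(-19) = 13927/4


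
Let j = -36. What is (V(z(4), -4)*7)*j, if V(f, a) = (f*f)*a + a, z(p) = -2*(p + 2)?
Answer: 146160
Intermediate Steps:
z(p) = -4 - 2*p (z(p) = -2*(2 + p) = -4 - 2*p)
V(f, a) = a + a*f**2 (V(f, a) = f**2*a + a = a*f**2 + a = a + a*f**2)
(V(z(4), -4)*7)*j = (-4*(1 + (-4 - 2*4)**2)*7)*(-36) = (-4*(1 + (-4 - 8)**2)*7)*(-36) = (-4*(1 + (-12)**2)*7)*(-36) = (-4*(1 + 144)*7)*(-36) = (-4*145*7)*(-36) = -580*7*(-36) = -4060*(-36) = 146160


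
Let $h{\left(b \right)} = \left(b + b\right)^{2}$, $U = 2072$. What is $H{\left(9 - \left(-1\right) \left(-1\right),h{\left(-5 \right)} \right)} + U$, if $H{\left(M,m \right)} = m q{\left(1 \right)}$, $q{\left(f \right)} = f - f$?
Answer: $2072$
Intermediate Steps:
$q{\left(f \right)} = 0$
$h{\left(b \right)} = 4 b^{2}$ ($h{\left(b \right)} = \left(2 b\right)^{2} = 4 b^{2}$)
$H{\left(M,m \right)} = 0$ ($H{\left(M,m \right)} = m 0 = 0$)
$H{\left(9 - \left(-1\right) \left(-1\right),h{\left(-5 \right)} \right)} + U = 0 + 2072 = 2072$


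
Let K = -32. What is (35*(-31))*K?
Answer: 34720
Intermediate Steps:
(35*(-31))*K = (35*(-31))*(-32) = -1085*(-32) = 34720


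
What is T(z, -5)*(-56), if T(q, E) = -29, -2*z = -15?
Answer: 1624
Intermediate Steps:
z = 15/2 (z = -½*(-15) = 15/2 ≈ 7.5000)
T(z, -5)*(-56) = -29*(-56) = 1624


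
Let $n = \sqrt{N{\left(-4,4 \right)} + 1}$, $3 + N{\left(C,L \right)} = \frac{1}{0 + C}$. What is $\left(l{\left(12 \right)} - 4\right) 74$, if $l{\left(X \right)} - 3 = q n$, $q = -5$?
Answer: $-74 - 555 i \approx -74.0 - 555.0 i$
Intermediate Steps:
$N{\left(C,L \right)} = -3 + \frac{1}{C}$ ($N{\left(C,L \right)} = -3 + \frac{1}{0 + C} = -3 + \frac{1}{C}$)
$n = \frac{3 i}{2}$ ($n = \sqrt{\left(-3 + \frac{1}{-4}\right) + 1} = \sqrt{\left(-3 - \frac{1}{4}\right) + 1} = \sqrt{- \frac{13}{4} + 1} = \sqrt{- \frac{9}{4}} = \frac{3 i}{2} \approx 1.5 i$)
$l{\left(X \right)} = 3 - \frac{15 i}{2}$ ($l{\left(X \right)} = 3 - 5 \frac{3 i}{2} = 3 - \frac{15 i}{2}$)
$\left(l{\left(12 \right)} - 4\right) 74 = \left(\left(3 - \frac{15 i}{2}\right) - 4\right) 74 = \left(-1 - \frac{15 i}{2}\right) 74 = -74 - 555 i$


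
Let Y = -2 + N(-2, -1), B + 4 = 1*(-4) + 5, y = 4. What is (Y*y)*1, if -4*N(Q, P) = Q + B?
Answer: -3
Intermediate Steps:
B = -3 (B = -4 + (1*(-4) + 5) = -4 + (-4 + 5) = -4 + 1 = -3)
N(Q, P) = ¾ - Q/4 (N(Q, P) = -(Q - 3)/4 = -(-3 + Q)/4 = ¾ - Q/4)
Y = -¾ (Y = -2 + (¾ - ¼*(-2)) = -2 + (¾ + ½) = -2 + 5/4 = -¾ ≈ -0.75000)
(Y*y)*1 = -¾*4*1 = -3*1 = -3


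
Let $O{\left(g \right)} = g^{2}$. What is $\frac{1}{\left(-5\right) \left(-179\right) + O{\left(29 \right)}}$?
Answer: $\frac{1}{1736} \approx 0.00057604$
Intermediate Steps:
$\frac{1}{\left(-5\right) \left(-179\right) + O{\left(29 \right)}} = \frac{1}{\left(-5\right) \left(-179\right) + 29^{2}} = \frac{1}{895 + 841} = \frac{1}{1736}$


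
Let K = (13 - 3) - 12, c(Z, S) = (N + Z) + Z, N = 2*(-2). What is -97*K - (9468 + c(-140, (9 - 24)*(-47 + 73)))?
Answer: -8990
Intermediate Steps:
N = -4
c(Z, S) = -4 + 2*Z (c(Z, S) = (-4 + Z) + Z = -4 + 2*Z)
K = -2 (K = 10 - 12 = -2)
-97*K - (9468 + c(-140, (9 - 24)*(-47 + 73))) = -97*(-2) - (9468 + (-4 + 2*(-140))) = 194 - (9468 + (-4 - 280)) = 194 - (9468 - 284) = 194 - 1*9184 = 194 - 9184 = -8990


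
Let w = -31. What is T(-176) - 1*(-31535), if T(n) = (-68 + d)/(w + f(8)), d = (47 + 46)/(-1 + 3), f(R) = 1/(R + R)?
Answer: 15610169/495 ≈ 31536.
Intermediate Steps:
f(R) = 1/(2*R)
d = 93/2 ≈ 46.500
T(n) = 344/495 (T(n) = (-68 + 93/2)/(-31 + (½)/8) = -43/(2*(-31 + (½)*(⅛))) = -43/(2*(-31 + 1/16)) = -43/(2*(-495/16)) = -43/2*(-16/495) = 344/495)
T(-176) - 1*(-31535) = 344/495 - 1*(-31535) = 344/495 + 31535 = 15610169/495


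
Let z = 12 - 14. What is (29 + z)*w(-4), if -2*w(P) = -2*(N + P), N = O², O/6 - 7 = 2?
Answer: 78624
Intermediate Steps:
O = 54 (O = 42 + 6*2 = 42 + 12 = 54)
z = -2
N = 2916 (N = 54² = 2916)
w(P) = 2916 + P (w(P) = -(-1)*(2916 + P) = -(-5832 - 2*P)/2 = 2916 + P)
(29 + z)*w(-4) = (29 - 2)*(2916 - 4) = 27*2912 = 78624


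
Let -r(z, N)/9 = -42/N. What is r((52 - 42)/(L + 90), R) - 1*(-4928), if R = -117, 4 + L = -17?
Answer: 64022/13 ≈ 4924.8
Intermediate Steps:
L = -21 (L = -4 - 17 = -21)
r(z, N) = 378/N (r(z, N) = -(-378)/N = 378/N)
r((52 - 42)/(L + 90), R) - 1*(-4928) = 378/(-117) - 1*(-4928) = 378*(-1/117) + 4928 = -42/13 + 4928 = 64022/13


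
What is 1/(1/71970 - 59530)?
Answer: -71970/4284374099 ≈ -1.6798e-5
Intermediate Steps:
1/(1/71970 - 59530) = 1/(-4284374099/71970) = -71970/4284374099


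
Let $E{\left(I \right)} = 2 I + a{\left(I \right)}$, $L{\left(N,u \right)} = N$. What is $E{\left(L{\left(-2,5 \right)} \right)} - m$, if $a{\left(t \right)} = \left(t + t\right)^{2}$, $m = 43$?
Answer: $-31$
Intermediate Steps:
$a{\left(t \right)} = 4 t^{2}$ ($a{\left(t \right)} = \left(2 t\right)^{2} = 4 t^{2}$)
$E{\left(I \right)} = 2 I + 4 I^{2}$
$E{\left(L{\left(-2,5 \right)} \right)} - m = 2 \left(-2\right) \left(1 + 2 \left(-2\right)\right) - 43 = 2 \left(-2\right) \left(1 - 4\right) - 43 = 2 \left(-2\right) \left(-3\right) - 43 = 12 - 43 = -31$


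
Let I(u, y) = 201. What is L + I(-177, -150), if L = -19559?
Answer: -19358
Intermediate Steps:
L + I(-177, -150) = -19559 + 201 = -19358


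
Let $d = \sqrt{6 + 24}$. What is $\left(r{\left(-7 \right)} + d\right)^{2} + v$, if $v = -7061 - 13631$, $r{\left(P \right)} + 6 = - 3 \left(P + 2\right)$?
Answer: $-20581 + 18 \sqrt{30} \approx -20482.0$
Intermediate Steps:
$r{\left(P \right)} = -12 - 3 P$ ($r{\left(P \right)} = -6 - 3 \left(P + 2\right) = -6 - 3 \left(2 + P\right) = -6 - \left(6 + 3 P\right) = -12 - 3 P$)
$v = -20692$ ($v = -7061 - 13631 = -20692$)
$d = \sqrt{30} \approx 5.4772$
$\left(r{\left(-7 \right)} + d\right)^{2} + v = \left(\left(-12 - -21\right) + \sqrt{30}\right)^{2} - 20692 = \left(\left(-12 + 21\right) + \sqrt{30}\right)^{2} - 20692 = \left(9 + \sqrt{30}\right)^{2} - 20692 = -20692 + \left(9 + \sqrt{30}\right)^{2}$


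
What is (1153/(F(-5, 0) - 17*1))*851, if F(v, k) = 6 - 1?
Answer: -981203/12 ≈ -81767.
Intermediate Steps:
F(v, k) = 5
(1153/(F(-5, 0) - 17*1))*851 = (1153/(5 - 17*1))*851 = (1153/(5 - 17))*851 = (1153/(-12))*851 = (1153*(-1/12))*851 = -1153/12*851 = -981203/12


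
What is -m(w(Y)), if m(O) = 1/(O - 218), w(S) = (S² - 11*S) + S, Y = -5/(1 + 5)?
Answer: 36/7523 ≈ 0.0047853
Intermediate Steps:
Y = -⅚ (Y = -5/6 = -5*⅙ = -⅚ ≈ -0.83333)
w(S) = S² - 10*S
m(O) = 1/(-218 + O)
-m(w(Y)) = -1/(-218 - 5*(-10 - ⅚)/6) = -1/(-218 - ⅚*(-65/6)) = -1/(-218 + 325/36) = -1/(-7523/36) = -1*(-36/7523) = 36/7523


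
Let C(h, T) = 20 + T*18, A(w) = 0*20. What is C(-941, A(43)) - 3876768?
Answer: -3876748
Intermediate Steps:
A(w) = 0
C(h, T) = 20 + 18*T
C(-941, A(43)) - 3876768 = (20 + 18*0) - 3876768 = (20 + 0) - 3876768 = 20 - 3876768 = -3876748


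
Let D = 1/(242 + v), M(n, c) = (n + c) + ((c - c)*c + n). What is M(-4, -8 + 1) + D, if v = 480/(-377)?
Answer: -1360933/90754 ≈ -14.996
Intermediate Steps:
v = -480/377 (v = 480*(-1/377) = -480/377 ≈ -1.2732)
M(n, c) = c + 2*n (M(n, c) = (c + n) + (0*c + n) = (c + n) + (0 + n) = (c + n) + n = c + 2*n)
D = 377/90754 (D = 1/(242 - 480/377) = 1/(90754/377) = 377/90754 ≈ 0.0041541)
M(-4, -8 + 1) + D = ((-8 + 1) + 2*(-4)) + 377/90754 = (-7 - 8) + 377/90754 = -15 + 377/90754 = -1360933/90754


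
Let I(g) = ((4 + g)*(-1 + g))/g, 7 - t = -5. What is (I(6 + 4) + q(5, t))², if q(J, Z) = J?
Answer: 7744/25 ≈ 309.76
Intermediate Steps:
t = 12 (t = 7 - 1*(-5) = 7 + 5 = 12)
I(g) = (-1 + g)*(4 + g)/g (I(g) = ((-1 + g)*(4 + g))/g = (-1 + g)*(4 + g)/g)
(I(6 + 4) + q(5, t))² = ((3 + (6 + 4) - 4/(6 + 4)) + 5)² = ((3 + 10 - 4/10) + 5)² = ((3 + 10 - 4*⅒) + 5)² = ((3 + 10 - ⅖) + 5)² = (63/5 + 5)² = (88/5)² = 7744/25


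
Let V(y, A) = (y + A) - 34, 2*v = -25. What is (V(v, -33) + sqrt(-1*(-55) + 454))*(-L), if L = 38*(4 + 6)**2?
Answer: 302100 - 3800*sqrt(509) ≈ 2.1637e+5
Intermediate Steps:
v = -25/2 (v = (1/2)*(-25) = -25/2 ≈ -12.500)
V(y, A) = -34 + A + y (V(y, A) = (A + y) - 34 = -34 + A + y)
L = 3800 (L = 38*10**2 = 38*100 = 3800)
(V(v, -33) + sqrt(-1*(-55) + 454))*(-L) = ((-34 - 33 - 25/2) + sqrt(-1*(-55) + 454))*(-1*3800) = (-159/2 + sqrt(55 + 454))*(-3800) = (-159/2 + sqrt(509))*(-3800) = 302100 - 3800*sqrt(509)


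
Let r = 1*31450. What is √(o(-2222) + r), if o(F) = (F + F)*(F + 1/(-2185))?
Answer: √47293568496190/2185 ≈ 3147.4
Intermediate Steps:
o(F) = 2*F*(-1/2185 + F) (o(F) = (2*F)*(F - 1/2185) = (2*F)*(-1/2185 + F) = 2*F*(-1/2185 + F))
r = 31450
√(o(-2222) + r) = √((2/2185)*(-2222)*(-1 + 2185*(-2222)) + 31450) = √((2/2185)*(-2222)*(-1 - 4855070) + 31450) = √((2/2185)*(-2222)*(-4855071) + 31450) = √(21575935524/2185 + 31450) = √(21644653774/2185) = √47293568496190/2185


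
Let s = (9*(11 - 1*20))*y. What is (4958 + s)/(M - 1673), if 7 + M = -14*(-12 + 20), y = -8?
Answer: -2803/896 ≈ -3.1283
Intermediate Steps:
M = -119 (M = -7 - 14*(-12 + 20) = -7 - 14*8 = -7 - 112 = -119)
s = 648 (s = (9*(11 - 1*20))*(-8) = (9*(11 - 20))*(-8) = (9*(-9))*(-8) = -81*(-8) = 648)
(4958 + s)/(M - 1673) = (4958 + 648)/(-119 - 1673) = 5606/(-1792) = 5606*(-1/1792) = -2803/896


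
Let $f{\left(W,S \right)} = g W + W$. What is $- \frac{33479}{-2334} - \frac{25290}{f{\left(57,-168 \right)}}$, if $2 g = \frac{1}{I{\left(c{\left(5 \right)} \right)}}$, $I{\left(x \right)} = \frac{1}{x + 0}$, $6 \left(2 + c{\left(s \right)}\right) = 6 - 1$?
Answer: $- \frac{46585387}{44346} \approx -1050.5$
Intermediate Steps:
$c{\left(s \right)} = - \frac{7}{6}$ ($c{\left(s \right)} = -2 + \frac{6 - 1}{6} = -2 + \frac{1}{6} \cdot 5 = -2 + \frac{5}{6} = - \frac{7}{6}$)
$I{\left(x \right)} = \frac{1}{x}$
$g = - \frac{7}{12}$ ($g = \frac{1}{2 \frac{1}{- \frac{7}{6}}} = \frac{1}{2 \left(- \frac{6}{7}\right)} = \frac{1}{2} \left(- \frac{7}{6}\right) = - \frac{7}{12} \approx -0.58333$)
$f{\left(W,S \right)} = \frac{5 W}{12}$ ($f{\left(W,S \right)} = - \frac{7 W}{12} + W = \frac{5 W}{12}$)
$- \frac{33479}{-2334} - \frac{25290}{f{\left(57,-168 \right)}} = - \frac{33479}{-2334} - \frac{25290}{\frac{5}{12} \cdot 57} = \left(-33479\right) \left(- \frac{1}{2334}\right) - \frac{25290}{\frac{95}{4}} = \frac{33479}{2334} - \frac{20232}{19} = - \frac{46585387}{44346}$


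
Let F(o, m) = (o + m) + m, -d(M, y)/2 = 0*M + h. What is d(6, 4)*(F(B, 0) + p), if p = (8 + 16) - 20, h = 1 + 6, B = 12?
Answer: -224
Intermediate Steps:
h = 7
d(M, y) = -14 (d(M, y) = -2*(0*M + 7) = -2*(0 + 7) = -2*7 = -14)
p = 4 (p = 24 - 20 = 4)
F(o, m) = o + 2*m (F(o, m) = (m + o) + m = o + 2*m)
d(6, 4)*(F(B, 0) + p) = -14*((12 + 2*0) + 4) = -14*((12 + 0) + 4) = -14*(12 + 4) = -14*16 = -224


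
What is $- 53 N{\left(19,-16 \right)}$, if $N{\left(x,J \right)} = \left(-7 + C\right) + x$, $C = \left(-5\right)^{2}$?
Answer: $-1961$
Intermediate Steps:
$C = 25$
$N{\left(x,J \right)} = 18 + x$ ($N{\left(x,J \right)} = \left(-7 + 25\right) + x = 18 + x$)
$- 53 N{\left(19,-16 \right)} = - 53 \left(18 + 19\right) = \left(-53\right) 37 = -1961$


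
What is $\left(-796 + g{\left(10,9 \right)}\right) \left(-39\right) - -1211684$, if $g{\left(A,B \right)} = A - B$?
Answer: $1242689$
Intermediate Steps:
$\left(-796 + g{\left(10,9 \right)}\right) \left(-39\right) - -1211684 = \left(-796 + \left(10 - 9\right)\right) \left(-39\right) - -1211684 = \left(-796 + \left(10 - 9\right)\right) \left(-39\right) + 1211684 = \left(-796 + 1\right) \left(-39\right) + 1211684 = \left(-795\right) \left(-39\right) + 1211684 = 31005 + 1211684 = 1242689$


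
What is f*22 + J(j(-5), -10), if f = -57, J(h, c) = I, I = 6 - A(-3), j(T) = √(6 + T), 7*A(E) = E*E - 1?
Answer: -8744/7 ≈ -1249.1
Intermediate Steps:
A(E) = -⅐ + E²/7 (A(E) = (E*E - 1)/7 = (E² - 1)/7 = (-1 + E²)/7 = -⅐ + E²/7)
I = 34/7 (I = 6 - (-⅐ + (⅐)*(-3)²) = 6 - (-⅐ + (⅐)*9) = 6 - (-⅐ + 9/7) = 6 - 1*8/7 = 6 - 8/7 = 34/7 ≈ 4.8571)
J(h, c) = 34/7
f*22 + J(j(-5), -10) = -57*22 + 34/7 = -1254 + 34/7 = -8744/7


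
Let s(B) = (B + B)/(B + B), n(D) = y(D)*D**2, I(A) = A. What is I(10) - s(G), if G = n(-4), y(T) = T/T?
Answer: 9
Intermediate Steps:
y(T) = 1
n(D) = D**2 (n(D) = 1*D**2 = D**2)
G = 16 (G = (-4)**2 = 16)
s(B) = 1 (s(B) = (2*B)/((2*B)) = (2*B)*(1/(2*B)) = 1)
I(10) - s(G) = 10 - 1*1 = 10 - 1 = 9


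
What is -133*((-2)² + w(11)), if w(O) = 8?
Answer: -1596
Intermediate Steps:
-133*((-2)² + w(11)) = -133*((-2)² + 8) = -133*(4 + 8) = -133*12 = -1596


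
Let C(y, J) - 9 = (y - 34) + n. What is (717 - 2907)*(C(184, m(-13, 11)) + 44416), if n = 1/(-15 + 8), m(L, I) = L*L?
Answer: -683332560/7 ≈ -9.7619e+7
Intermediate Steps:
m(L, I) = L**2
n = -1/7 (n = 1/(-7) = -1/7 ≈ -0.14286)
C(y, J) = -176/7 + y (C(y, J) = 9 + ((y - 34) - 1/7) = 9 + ((-34 + y) - 1/7) = 9 + (-239/7 + y) = -176/7 + y)
(717 - 2907)*(C(184, m(-13, 11)) + 44416) = (717 - 2907)*((-176/7 + 184) + 44416) = -2190*(1112/7 + 44416) = -2190*312024/7 = -683332560/7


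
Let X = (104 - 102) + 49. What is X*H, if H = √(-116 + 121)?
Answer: 51*√5 ≈ 114.04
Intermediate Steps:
X = 51 (X = 2 + 49 = 51)
H = √5 ≈ 2.2361
X*H = 51*√5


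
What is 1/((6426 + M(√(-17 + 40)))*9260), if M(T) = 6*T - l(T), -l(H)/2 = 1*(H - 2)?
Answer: 3211/190944033560 - √23/47736008390 ≈ 1.6716e-8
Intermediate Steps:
l(H) = 4 - 2*H (l(H) = -2*(H - 2) = -2*(-2 + H) = 4 - 2*H)
M(T) = -4 + 8*T (M(T) = 6*T - (4 - 2*T) = 6*T + (-4 + 2*T) = -4 + 8*T)
1/((6426 + M(√(-17 + 40)))*9260) = 1/((6426 + (-4 + 8*√(-17 + 40)))*9260) = (1/9260)/(6426 + (-4 + 8*√23)) = (1/9260)/(6422 + 8*√23) = 1/(9260*(6422 + 8*√23))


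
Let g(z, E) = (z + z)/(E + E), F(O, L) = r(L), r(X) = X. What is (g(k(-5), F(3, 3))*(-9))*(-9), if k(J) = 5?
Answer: 135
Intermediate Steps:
F(O, L) = L
g(z, E) = z/E (g(z, E) = (2*z)/((2*E)) = (2*z)*(1/(2*E)) = z/E)
(g(k(-5), F(3, 3))*(-9))*(-9) = ((5/3)*(-9))*(-9) = -15*(-9) = 135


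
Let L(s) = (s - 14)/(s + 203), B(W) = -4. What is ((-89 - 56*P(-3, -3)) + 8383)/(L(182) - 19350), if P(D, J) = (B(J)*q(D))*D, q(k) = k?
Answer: -283525/532113 ≈ -0.53283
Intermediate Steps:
P(D, J) = -4*D² (P(D, J) = (-4*D)*D = -4*D²)
L(s) = (-14 + s)/(203 + s)
((-89 - 56*P(-3, -3)) + 8383)/(L(182) - 19350) = ((-89 - (-224)*(-3)²) + 8383)/((-14 + 182)/(203 + 182) - 19350) = ((-89 - (-224)*9) + 8383)/(168/385 - 19350) = ((-89 - 56*(-36)) + 8383)/((1/385)*168 - 19350) = ((-89 + 2016) + 8383)/(24/55 - 19350) = (1927 + 8383)/(-1064226/55) = 10310*(-55/1064226) = -283525/532113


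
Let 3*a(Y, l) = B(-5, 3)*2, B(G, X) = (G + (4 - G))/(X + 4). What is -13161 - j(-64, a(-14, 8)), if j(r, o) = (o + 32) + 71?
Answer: -278552/21 ≈ -13264.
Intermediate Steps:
B(G, X) = 4/(4 + X)
a(Y, l) = 8/21 (a(Y, l) = ((4/(4 + 3))*2)/3 = ((4/7)*2)/3 = (⅓)*(8/7) = 8/21)
j(r, o) = 103 + o (j(r, o) = (32 + o) + 71 = 103 + o)
-13161 - j(-64, a(-14, 8)) = -13161 - (103 + 8/21) = -13161 - 1*2171/21 = -13161 - 2171/21 = -278552/21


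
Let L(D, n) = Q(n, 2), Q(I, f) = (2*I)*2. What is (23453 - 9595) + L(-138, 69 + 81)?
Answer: 14458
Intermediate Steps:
Q(I, f) = 4*I
L(D, n) = 4*n
(23453 - 9595) + L(-138, 69 + 81) = (23453 - 9595) + 4*(69 + 81) = 13858 + 4*150 = 13858 + 600 = 14458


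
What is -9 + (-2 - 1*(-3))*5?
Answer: -4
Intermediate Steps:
-9 + (-2 - 1*(-3))*5 = -9 + (-2 + 3)*5 = -9 + 1*5 = -9 + 5 = -4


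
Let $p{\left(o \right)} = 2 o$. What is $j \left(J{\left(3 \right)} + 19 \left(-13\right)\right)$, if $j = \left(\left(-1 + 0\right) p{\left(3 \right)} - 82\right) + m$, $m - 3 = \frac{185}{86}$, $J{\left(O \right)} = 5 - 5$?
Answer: $\frac{1759875}{86} \approx 20464.0$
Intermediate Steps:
$J{\left(O \right)} = 0$
$m = \frac{443}{86}$ ($m = 3 + \frac{185}{86} = \frac{443}{86} \approx 5.1512$)
$j = - \frac{7125}{86}$ ($j = \left(\left(-1 + 0\right) 2 \cdot 3 - 82\right) + \frac{443}{86} = \left(\left(-1\right) 6 - 82\right) + \frac{443}{86} = \left(-6 - 82\right) + \frac{443}{86} = -88 + \frac{443}{86} = - \frac{7125}{86} \approx -82.849$)
$j \left(J{\left(3 \right)} + 19 \left(-13\right)\right) = - \frac{7125 \left(0 + 19 \left(-13\right)\right)}{86} = - \frac{7125 \left(0 - 247\right)}{86} = \left(- \frac{7125}{86}\right) \left(-247\right) = \frac{1759875}{86}$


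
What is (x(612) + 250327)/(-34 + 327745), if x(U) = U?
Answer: 250939/327711 ≈ 0.76573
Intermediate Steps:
(x(612) + 250327)/(-34 + 327745) = (612 + 250327)/(-34 + 327745) = 250939/327711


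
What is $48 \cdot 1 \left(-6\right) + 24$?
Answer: $-264$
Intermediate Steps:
$48 \cdot 1 \left(-6\right) + 24 = 48 \left(-6\right) + 24 = -288 + 24 = -264$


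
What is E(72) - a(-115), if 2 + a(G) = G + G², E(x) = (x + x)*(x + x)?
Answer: 7628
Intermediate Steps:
E(x) = 4*x² (E(x) = (2*x)*(2*x) = 4*x²)
a(G) = -2 + G + G² (a(G) = -2 + (G + G²) = -2 + G + G²)
E(72) - a(-115) = 4*72² - (-2 - 115 + (-115)²) = 4*5184 - (-2 - 115 + 13225) = 20736 - 1*13108 = 20736 - 13108 = 7628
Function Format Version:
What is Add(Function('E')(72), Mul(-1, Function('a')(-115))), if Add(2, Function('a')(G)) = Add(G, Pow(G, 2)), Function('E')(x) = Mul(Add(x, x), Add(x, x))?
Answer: 7628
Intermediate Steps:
Function('E')(x) = Mul(4, Pow(x, 2)) (Function('E')(x) = Mul(Mul(2, x), Mul(2, x)) = Mul(4, Pow(x, 2)))
Function('a')(G) = Add(-2, G, Pow(G, 2)) (Function('a')(G) = Add(-2, Add(G, Pow(G, 2))) = Add(-2, G, Pow(G, 2)))
Add(Function('E')(72), Mul(-1, Function('a')(-115))) = Add(Mul(4, Pow(72, 2)), Mul(-1, Add(-2, -115, Pow(-115, 2)))) = Add(Mul(4, 5184), Mul(-1, Add(-2, -115, 13225))) = Add(20736, Mul(-1, 13108)) = Add(20736, -13108) = 7628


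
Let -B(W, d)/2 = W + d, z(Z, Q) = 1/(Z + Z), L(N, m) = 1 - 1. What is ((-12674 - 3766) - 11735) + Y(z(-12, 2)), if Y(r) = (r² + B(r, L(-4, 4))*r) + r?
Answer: -16228825/576 ≈ -28175.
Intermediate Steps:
L(N, m) = 0
z(Z, Q) = 1/(2*Z)
B(W, d) = -2*W - 2*d (B(W, d) = -2*(W + d) = -2*W - 2*d)
Y(r) = r - r² (Y(r) = (r² + (-2*r - 2*0)*r) + r = (r² + (-2*r + 0)*r) + r = (r² + (-2*r)*r) + r = (r² - 2*r²) + r = -r² + r = r - r²)
((-12674 - 3766) - 11735) + Y(z(-12, 2)) = ((-12674 - 3766) - 11735) + ((½)/(-12))*(1 - 1/(2*(-12))) = (-16440 - 11735) + ((½)*(-1/12))*(1 - (-1)/(2*12)) = -28175 - (1 - 1*(-1/24))/24 = -28175 - (1 + 1/24)/24 = -28175 - 1/24*25/24 = -28175 - 25/576 = -16228825/576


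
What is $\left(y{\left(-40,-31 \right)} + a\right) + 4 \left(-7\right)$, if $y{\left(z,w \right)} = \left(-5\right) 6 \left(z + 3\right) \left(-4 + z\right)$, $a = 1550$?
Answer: $-47318$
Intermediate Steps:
$y{\left(z,w \right)} = - 30 \left(-4 + z\right) \left(3 + z\right)$ ($y{\left(z,w \right)} = - 30 \left(3 + z\right) \left(-4 + z\right) = - 30 \left(-4 + z\right) \left(3 + z\right)$)
$\left(y{\left(-40,-31 \right)} + a\right) + 4 \left(-7\right) = \left(\left(360 - 30 \left(-40\right)^{2} + 30 \left(-40\right)\right) + 1550\right) + 4 \left(-7\right) = \left(\left(360 - 48000 - 1200\right) + 1550\right) - 28 = \left(-48840 + 1550\right) - 28 = -47290 - 28 = -47318$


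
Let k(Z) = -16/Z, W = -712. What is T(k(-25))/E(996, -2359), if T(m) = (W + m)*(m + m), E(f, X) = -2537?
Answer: 569088/1585625 ≈ 0.35890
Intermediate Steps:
T(m) = 2*m*(-712 + m) (T(m) = (-712 + m)*(m + m) = (-712 + m)*(2*m) = 2*m*(-712 + m))
T(k(-25))/E(996, -2359) = (2*(-16/(-25))*(-712 - 16/(-25)))/(-2537) = (2*(-16*(-1/25))*(-712 - 16*(-1/25)))*(-1/2537) = (2*(16/25)*(-712 + 16/25))*(-1/2537) = (2*(16/25)*(-17784/25))*(-1/2537) = -569088/625*(-1/2537) = 569088/1585625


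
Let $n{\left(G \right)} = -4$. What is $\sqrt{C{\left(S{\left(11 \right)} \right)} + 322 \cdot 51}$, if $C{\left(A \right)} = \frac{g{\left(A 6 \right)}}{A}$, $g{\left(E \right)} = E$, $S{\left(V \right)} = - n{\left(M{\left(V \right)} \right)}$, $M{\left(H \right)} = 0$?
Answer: $74 \sqrt{3} \approx 128.17$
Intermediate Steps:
$S{\left(V \right)} = 4$ ($S{\left(V \right)} = \left(-1\right) \left(-4\right) = 4$)
$C{\left(A \right)} = 6$ ($C{\left(A \right)} = \frac{A 6}{A} = \frac{6 A}{A} = 6$)
$\sqrt{C{\left(S{\left(11 \right)} \right)} + 322 \cdot 51} = \sqrt{6 + 322 \cdot 51} = \sqrt{6 + 16422} = \sqrt{16428} = 74 \sqrt{3}$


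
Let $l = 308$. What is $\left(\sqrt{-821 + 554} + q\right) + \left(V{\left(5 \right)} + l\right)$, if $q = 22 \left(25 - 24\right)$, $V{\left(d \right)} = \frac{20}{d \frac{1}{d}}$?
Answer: $350 + i \sqrt{267} \approx 350.0 + 16.34 i$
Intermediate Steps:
$V{\left(d \right)} = 20$ ($V{\left(d \right)} = \frac{20}{1} = 20 \cdot 1 = 20$)
$q = 22$ ($q = 22 \cdot 1 = 22$)
$\left(\sqrt{-821 + 554} + q\right) + \left(V{\left(5 \right)} + l\right) = \left(\sqrt{-821 + 554} + 22\right) + \left(20 + 308\right) = \left(\sqrt{-267} + 22\right) + 328 = \left(i \sqrt{267} + 22\right) + 328 = \left(22 + i \sqrt{267}\right) + 328 = 350 + i \sqrt{267}$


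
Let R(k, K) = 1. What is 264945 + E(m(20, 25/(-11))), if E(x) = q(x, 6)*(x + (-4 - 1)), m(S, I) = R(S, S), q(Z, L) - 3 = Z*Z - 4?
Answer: 264945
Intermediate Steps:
q(Z, L) = -1 + Z² (q(Z, L) = 3 + (Z*Z - 4) = 3 + (Z² - 4) = 3 + (-4 + Z²) = -1 + Z²)
m(S, I) = 1
E(x) = (-1 + x²)*(-5 + x) (E(x) = (-1 + x²)*(x + (-4 - 1)) = (-1 + x²)*(x - 5) = (-1 + x²)*(-5 + x))
264945 + E(m(20, 25/(-11))) = 264945 + (-1 + 1²)*(-5 + 1) = 264945 + (-1 + 1)*(-4) = 264945 + 0*(-4) = 264945 + 0 = 264945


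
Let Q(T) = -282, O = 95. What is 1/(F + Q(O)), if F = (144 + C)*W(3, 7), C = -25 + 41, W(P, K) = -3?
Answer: -1/762 ≈ -0.0013123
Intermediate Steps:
C = 16
F = -480 (F = (144 + 16)*(-3) = 160*(-3) = -480)
1/(F + Q(O)) = 1/(-480 - 282) = 1/(-762) = -1/762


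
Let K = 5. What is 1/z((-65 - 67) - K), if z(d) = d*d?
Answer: 1/18769 ≈ 5.3279e-5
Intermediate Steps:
z(d) = d²
1/z((-65 - 67) - K) = 1/(((-65 - 67) - 1*5)²) = 1/((-132 - 5)²) = 1/((-137)²) = 1/18769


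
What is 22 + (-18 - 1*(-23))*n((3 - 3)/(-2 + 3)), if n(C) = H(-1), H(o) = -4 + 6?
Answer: 32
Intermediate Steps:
H(o) = 2
n(C) = 2
22 + (-18 - 1*(-23))*n((3 - 3)/(-2 + 3)) = 22 + (-18 - 1*(-23))*2 = 22 + (-18 + 23)*2 = 22 + 5*2 = 22 + 10 = 32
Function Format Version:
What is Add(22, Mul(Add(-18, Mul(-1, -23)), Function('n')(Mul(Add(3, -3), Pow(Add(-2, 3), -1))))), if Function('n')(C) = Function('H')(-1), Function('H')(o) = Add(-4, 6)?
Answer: 32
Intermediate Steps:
Function('H')(o) = 2
Function('n')(C) = 2
Add(22, Mul(Add(-18, Mul(-1, -23)), Function('n')(Mul(Add(3, -3), Pow(Add(-2, 3), -1))))) = Add(22, Mul(Add(-18, Mul(-1, -23)), 2)) = Add(22, Mul(Add(-18, 23), 2)) = Add(22, Mul(5, 2)) = Add(22, 10) = 32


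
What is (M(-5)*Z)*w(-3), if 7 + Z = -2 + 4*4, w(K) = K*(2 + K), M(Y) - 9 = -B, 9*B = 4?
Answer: 539/3 ≈ 179.67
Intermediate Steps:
B = 4/9 (B = (⅑)*4 = 4/9 ≈ 0.44444)
M(Y) = 77/9 (M(Y) = 9 - 1*4/9 = 9 - 4/9 = 77/9)
Z = 7 (Z = -7 + (-2 + 4*4) = -7 + (-2 + 16) = -7 + 14 = 7)
(M(-5)*Z)*w(-3) = ((77/9)*7)*(-3*(2 - 3)) = 539*(-3*(-1))/9 = (539/9)*3 = 539/3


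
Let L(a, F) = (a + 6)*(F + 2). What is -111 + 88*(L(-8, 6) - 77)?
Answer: -8295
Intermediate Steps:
L(a, F) = (2 + F)*(6 + a) (L(a, F) = (6 + a)*(2 + F) = (2 + F)*(6 + a))
-111 + 88*(L(-8, 6) - 77) = -111 + 88*((12 + 2*(-8) + 6*6 + 6*(-8)) - 77) = -111 + 88*((12 - 16 + 36 - 48) - 77) = -111 + 88*(-16 - 77) = -111 + 88*(-93) = -111 - 8184 = -8295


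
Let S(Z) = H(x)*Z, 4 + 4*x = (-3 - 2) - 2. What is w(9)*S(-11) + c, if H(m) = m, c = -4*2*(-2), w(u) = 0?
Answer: 16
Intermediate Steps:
x = -11/4 (x = -1 + ((-3 - 2) - 2)/4 = -1 + (-5 - 2)/4 = -1 + (¼)*(-7) = -1 - 7/4 = -11/4 ≈ -2.7500)
c = 16 (c = -8*(-2) = 16)
S(Z) = -11*Z/4
w(9)*S(-11) + c = 0*(-11/4*(-11)) + 16 = 0*(121/4) + 16 = 0 + 16 = 16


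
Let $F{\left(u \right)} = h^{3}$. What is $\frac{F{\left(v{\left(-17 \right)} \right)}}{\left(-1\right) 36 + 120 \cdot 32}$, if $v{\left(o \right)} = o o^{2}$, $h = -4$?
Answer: $- \frac{16}{951} \approx -0.016824$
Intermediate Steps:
$v{\left(o \right)} = o^{3}$
$F{\left(u \right)} = -64$ ($F{\left(u \right)} = \left(-4\right)^{3} = -64$)
$\frac{F{\left(v{\left(-17 \right)} \right)}}{\left(-1\right) 36 + 120 \cdot 32} = - \frac{64}{\left(-1\right) 36 + 120 \cdot 32} = - \frac{64}{-36 + 3840} = - \frac{64}{3804} = \left(-64\right) \frac{1}{3804} = - \frac{16}{951}$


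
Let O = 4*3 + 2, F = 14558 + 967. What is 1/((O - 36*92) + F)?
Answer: 1/12227 ≈ 8.1786e-5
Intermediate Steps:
F = 15525
O = 14 (O = 12 + 2 = 14)
1/((O - 36*92) + F) = 1/((14 - 36*92) + 15525) = 1/((14 - 3312) + 15525) = 1/(-3298 + 15525) = 1/12227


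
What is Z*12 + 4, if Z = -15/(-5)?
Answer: 40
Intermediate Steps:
Z = 3 (Z = -15*(-⅕) = 3)
Z*12 + 4 = 3*12 + 4 = 36 + 4 = 40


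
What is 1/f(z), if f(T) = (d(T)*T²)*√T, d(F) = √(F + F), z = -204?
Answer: -√2/16979328 ≈ -8.3290e-8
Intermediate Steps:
d(F) = √2*√F (d(F) = √(2*F) = √2*√F)
f(T) = √2*T³ (f(T) = ((√2*√T)*T²)*√T = (√2*T^(5/2))*√T = √2*T³)
1/f(z) = 1/(√2*(-204)³) = 1/(√2*(-8489664)) = 1/(-8489664*√2) = -√2/16979328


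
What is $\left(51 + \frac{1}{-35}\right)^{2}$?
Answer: $\frac{3182656}{1225} \approx 2598.1$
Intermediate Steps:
$\left(51 + \frac{1}{-35}\right)^{2} = \left(51 - \frac{1}{35}\right)^{2} = \left(\frac{1784}{35}\right)^{2} = \frac{3182656}{1225}$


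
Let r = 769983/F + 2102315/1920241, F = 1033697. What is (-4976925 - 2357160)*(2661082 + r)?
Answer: -38739453583349854556731620/1984947360977 ≈ -1.9517e+13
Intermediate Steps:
r = 3651709634458/1984947360977 (r = 769983/1033697 + 2102315/1920241 = 3651709634458/1984947360977 ≈ 1.8397)
(-4976925 - 2357160)*(2661082 + r) = (-4976925 - 2357160)*(2661082 + 3651709634458/1984947360977) = -7334085*5282111344953031572/1984947360977 = -38739453583349854556731620/1984947360977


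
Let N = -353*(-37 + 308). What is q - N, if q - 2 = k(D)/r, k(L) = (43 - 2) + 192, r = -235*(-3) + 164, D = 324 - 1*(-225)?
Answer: 83133118/869 ≈ 95665.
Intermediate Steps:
D = 549 (D = 324 + 225 = 549)
r = 869 (r = 705 + 164 = 869)
N = -95663 (N = -353*271 = -95663)
k(L) = 233 (k(L) = 41 + 192 = 233)
q = 1971/869 (q = 2 + 233/869 = 1971/869 ≈ 2.2681)
q - N = 1971/869 - 1*(-95663) = 1971/869 + 95663 = 83133118/869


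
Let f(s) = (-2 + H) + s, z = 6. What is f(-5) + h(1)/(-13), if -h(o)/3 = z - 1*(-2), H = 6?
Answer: 11/13 ≈ 0.84615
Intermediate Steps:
f(s) = 4 + s (f(s) = (-2 + 6) + s = 4 + s)
h(o) = -24 (h(o) = -3*(6 - 1*(-2)) = -3*(6 + 2) = -3*8 = -24)
f(-5) + h(1)/(-13) = (4 - 5) - 24/(-13) = -1 - 1/13*(-24) = -1 + 24/13 = 11/13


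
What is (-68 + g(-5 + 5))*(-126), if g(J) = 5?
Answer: 7938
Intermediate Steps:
(-68 + g(-5 + 5))*(-126) = (-68 + 5)*(-126) = -63*(-126) = 7938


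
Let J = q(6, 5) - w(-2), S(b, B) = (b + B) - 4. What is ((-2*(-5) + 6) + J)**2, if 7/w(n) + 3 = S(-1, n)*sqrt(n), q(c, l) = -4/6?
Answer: (102396*sqrt(2) + 182087*I)/(9*(42*sqrt(2) + 89*I)) ≈ 240.75 - 20.115*I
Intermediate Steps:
S(b, B) = -4 + B + b (S(b, B) = (B + b) - 4 = -4 + B + b)
q(c, l) = -2/3 (q(c, l) = -4*1/6 = -2/3)
w(n) = 7/(-3 + sqrt(n)*(-5 + n)) (w(n) = 7/(-3 + (-4 + n - 1)*sqrt(n)) = 7/(-3 + (-5 + n)*sqrt(n)) = 7/(-3 + sqrt(n)*(-5 + n)))
J = -2/3 + 7/(3 + 7*I*sqrt(2)) (J = -2/3 - (-7)/(3 - sqrt(-2)*(-5 - 2)) = -2/3 - (-7)/(3 - 1*I*sqrt(2)*(-7)) = -2/3 - (-7)/(3 + 7*I*sqrt(2)) = -2/3 + 7/(3 + 7*I*sqrt(2)) ≈ -0.47041 - 0.64763*I)
((-2*(-5) + 6) + J)**2 = ((-2*(-5) + 6) + (-151/321 - 49*I*sqrt(2)/107))**2 = ((10 + 6) + (-151/321 - 49*I*sqrt(2)/107))**2 = (16 + (-151/321 - 49*I*sqrt(2)/107))**2 = (4985/321 - 49*I*sqrt(2)/107)**2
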